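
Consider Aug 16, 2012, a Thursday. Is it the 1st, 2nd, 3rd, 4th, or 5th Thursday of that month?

3rd

Day 16 falls in week ⌈16/7⌉ of the month.
Days 1–7 hold the 1st Thursday, 8–14 the 2nd, 15–21 the 3rd, 22–28 the 4th, 29–31 the 5th.
16 is in the range for the 3rd.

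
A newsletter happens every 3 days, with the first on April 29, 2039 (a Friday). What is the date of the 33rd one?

August 3, 2039

The 33rd occurrence is 32 intervals after the first: 32 × 3 = 96 days after April 29, 2039.
April has 30 days — 1 day to the end of April leaves 95.
May has 31 days (64 left).
June has 30 days (34 left).
July has 31 days (3 left).
3 days into August → August 3, 2039.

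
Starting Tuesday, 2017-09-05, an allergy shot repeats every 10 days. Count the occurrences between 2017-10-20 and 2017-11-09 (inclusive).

2

Occurrences land 10·i days after 2017-09-05 for i = 0, 1, 2, …
2017-10-20 is 45 days after the start; 45 ÷ 10 = 4 remainder 5; since the remainder is 5, round up to i = 5. First occurrence in the window: #6 on 2017-10-25 (5×10 = 50 days in).
2017-11-09 is 65 days after the start; 65 ÷ 10 = 6 remainder 5. Last occurrence in the window: #7 on 2017-11-04.
Occurrences #6 through #7: 2 in total.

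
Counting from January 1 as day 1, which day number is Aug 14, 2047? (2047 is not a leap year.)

Days in months before Aug: 31 + 28 + 31 + 30 + 31 + 30 + 31 = 212.
Plus 14 days into Aug → day 226.

226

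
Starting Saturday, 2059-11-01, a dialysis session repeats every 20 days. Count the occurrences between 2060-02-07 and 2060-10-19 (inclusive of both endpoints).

13

Occurrences land 20·i days after 2059-11-01 for i = 0, 1, 2, …
2060-02-07 is 98 days after the start; 98 ÷ 20 = 4 remainder 18; since the remainder is 18, round up to i = 5. First occurrence in the window: #6 on 2060-02-09 (5×20 = 100 days in).
2060-10-19 is 353 days after the start; 353 ÷ 20 = 17 remainder 13. Last occurrence in the window: #18 on 2060-10-06.
Occurrences #6 through #18: 13 in total.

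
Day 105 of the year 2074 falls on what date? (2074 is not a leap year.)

2074-04-15

January has 31 days (105 − 31 = 74 remain).
February has 28 days (74 − 28 = 46 remain).
March has 31 days (46 − 31 = 15 remain).
15 into April → April 15.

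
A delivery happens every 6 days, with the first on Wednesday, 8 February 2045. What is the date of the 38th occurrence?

The 38th occurrence is 37 intervals after the first: 37 × 6 = 222 days after 8 February 2045.
February has 28 days — 20 days to the end of February leaves 202.
March has 31 days (171 left).
April has 30 days (141 left).
May has 31 days (110 left).
June has 30 days (80 left).
July has 31 days (49 left).
August has 31 days (18 left).
18 days into September → 18 September 2045.

18 September 2045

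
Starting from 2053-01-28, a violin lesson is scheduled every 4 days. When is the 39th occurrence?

The 39th occurrence is 38 intervals after the first: 38 × 4 = 152 days after 2053-01-28.
January has 31 days — 3 days to the end of January leaves 149.
February has 28 days (121 left).
March has 31 days (90 left).
April has 30 days (60 left).
May has 31 days (29 left).
29 days into June → 2053-06-29.

2053-06-29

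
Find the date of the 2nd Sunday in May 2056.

May 14, 2056

May 2056 begins on a Monday, so the first Sunday is May 7 (6 days later).
The 2nd Sunday is 1 weeks later: 7 + 7 = 14.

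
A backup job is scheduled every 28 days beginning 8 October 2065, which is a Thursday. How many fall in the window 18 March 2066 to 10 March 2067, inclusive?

Occurrences land 28·i days after 8 October 2065 for i = 0, 1, 2, …
18 March 2066 is 161 days after the start; 161 ÷ 28 = 5 remainder 21; since the remainder is 21, round up to i = 6. First occurrence in the window: #7 on 25 March 2066 (6×28 = 168 days in).
10 March 2067 is 518 days after the start; 518 ÷ 28 = 18 remainder 14. Last occurrence in the window: #19 on 24 February 2067.
Occurrences #7 through #19: 13 in total.

13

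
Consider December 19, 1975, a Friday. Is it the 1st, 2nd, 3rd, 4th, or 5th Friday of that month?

Day 19 falls in week ⌈19/7⌉ of the month.
Days 1–7 hold the 1st Friday, 8–14 the 2nd, 15–21 the 3rd, 22–28 the 4th, 29–31 the 5th.
19 is in the range for the 3rd.

3rd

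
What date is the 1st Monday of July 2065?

The first Monday of July 2065 is July 6.

July 6, 2065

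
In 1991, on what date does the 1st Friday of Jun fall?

The first Friday of Jun 1991 is Jun 7.

Jun 7, 1991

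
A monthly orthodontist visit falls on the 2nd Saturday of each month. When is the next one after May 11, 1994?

May 1994 starts on a Sunday; its first Saturday is the 7th, so the 2nd Saturday is the 14th — May 14, 1994.
May 14, 1994 is after May 11, 1994, so that is the next one.

May 14, 1994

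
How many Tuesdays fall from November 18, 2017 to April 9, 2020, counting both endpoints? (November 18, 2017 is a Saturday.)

November 18, 2017 is a Saturday; the first Tuesday on or after it is November 21, 2017 (3 days later).
From November 21, 2017 to April 9, 2020: 40 + 365 + 365 + 100 = 870 days (rest of 2017, 2018, 2019, to April 9, 2020 in 2020).
870 ÷ 7 = 124 full weeks with remainder 2, so 124 more Tuesdays after the first → 125.

125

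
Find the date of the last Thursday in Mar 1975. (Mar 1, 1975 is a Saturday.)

Mar 1975 begins on a Saturday, so the first Thursday is Mar 6 (5 days later).
Mar 1975 has 31 days. Adding weeks: 6, 13, 20, 27 — the last one ≤ 31 is the 27th.

Mar 27, 1975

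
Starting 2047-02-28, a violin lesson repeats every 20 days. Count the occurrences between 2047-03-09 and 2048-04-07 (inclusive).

20

Occurrences land 20·i days after 2047-02-28 for i = 0, 1, 2, …
2047-03-09 is 9 days after the start; 9 ÷ 20 = 0 remainder 9; since the remainder is 9, round up to i = 1. First occurrence in the window: #2 on 2047-03-20 (1×20 = 20 days in).
2048-04-07 is 404 days after the start; 404 ÷ 20 = 20 remainder 4. Last occurrence in the window: #21 on 2048-04-03.
Occurrences #2 through #21: 20 in total.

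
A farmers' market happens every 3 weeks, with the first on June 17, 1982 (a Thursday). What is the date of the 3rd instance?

July 29, 1982

The 3rd occurrence is 2 intervals after the first: 2 × 21 = 42 days after June 17, 1982.
June has 30 days — 13 days to the end of June leaves 29.
29 days into July → July 29, 1982.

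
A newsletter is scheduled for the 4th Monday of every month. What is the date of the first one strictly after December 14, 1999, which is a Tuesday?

December 27, 1999

December 1999 starts on a Wednesday; its first Monday is the 6th, so the 4th Monday is the 27th — December 27, 1999.
December 27, 1999 is after December 14, 1999, so that is the next one.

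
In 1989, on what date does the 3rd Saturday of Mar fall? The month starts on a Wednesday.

Mar 1989 begins on a Wednesday, so the first Saturday is Mar 4 (3 days later).
The 3rd Saturday is 2 weeks later: 4 + 14 = 18.

Mar 18, 1989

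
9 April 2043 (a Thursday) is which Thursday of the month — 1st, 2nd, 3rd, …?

2nd

Day 9 falls in week ⌈9/7⌉ of the month.
Days 1–7 hold the 1st Thursday, 8–14 the 2nd, 15–21 the 3rd, 22–28 the 4th, 29–31 the 5th.
9 is in the range for the 2nd.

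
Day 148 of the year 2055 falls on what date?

January has 31 days (148 − 31 = 117 remain).
February has 28 days (117 − 28 = 89 remain).
March has 31 days (89 − 31 = 58 remain).
April has 30 days (58 − 30 = 28 remain).
28 into May → May 28.

2055-05-28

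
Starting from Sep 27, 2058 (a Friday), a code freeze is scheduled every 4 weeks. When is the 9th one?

May 9, 2059

The 9th occurrence is 8 intervals after the first: 8 × 28 = 224 days after Sep 27, 2058.
Sep has 30 days — 3 days to the end of Sep leaves 221.
Oct has 31 days (190 left).
Nov has 30 days (160 left).
Dec has 31 days (129 left).
Jan has 31 days (98 left).
Feb has 28 days (70 left).
Mar has 31 days (39 left).
Apr has 30 days (9 left).
9 days into May → May 9, 2059.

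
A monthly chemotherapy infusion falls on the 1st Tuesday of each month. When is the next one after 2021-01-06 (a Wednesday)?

2021-02-02

January 2021 starts on a Friday, so its 1st Tuesday is 2021-01-05 (4 days in).
That is not after 2021-01-06, so look at February 2021.
February 2021 starts on a Monday, so its 1st Tuesday is 2021-02-02 (1 day in).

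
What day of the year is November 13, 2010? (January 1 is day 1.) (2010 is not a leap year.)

Days in months before November: 31 + 28 + 31 + 30 + 31 + 30 + 31 + 31 + 30 + 31 = 304.
Plus 13 days into November → day 317.

317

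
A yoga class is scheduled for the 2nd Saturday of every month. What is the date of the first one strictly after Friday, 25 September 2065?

September 2065 starts on a Tuesday; its first Saturday is the 5th, so the 2nd Saturday is the 12th — 12 September 2065.
That is not after 25 September 2065, so look at October 2065.
October 2065 starts on a Thursday; its first Saturday is the 3rd, so the 2nd Saturday is the 10th — 10 October 2065.

10 October 2065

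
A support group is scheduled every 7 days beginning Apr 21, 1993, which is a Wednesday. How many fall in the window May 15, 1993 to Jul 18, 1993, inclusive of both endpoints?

Occurrences land 7·i days after Apr 21, 1993 for i = 0, 1, 2, …
May 15, 1993 is 24 days after the start; 24 ÷ 7 = 3 remainder 3; since the remainder is 3, round up to i = 4. First occurrence in the window: #5 on May 19, 1993 (4×7 = 28 days in).
Jul 18, 1993 is 88 days after the start; 88 ÷ 7 = 12 remainder 4. Last occurrence in the window: #13 on Jul 14, 1993.
Occurrences #5 through #13: 9 in total.

9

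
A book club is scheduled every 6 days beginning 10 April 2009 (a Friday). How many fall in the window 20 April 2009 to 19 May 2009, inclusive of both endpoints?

Occurrences land 6·i days after 10 April 2009 for i = 0, 1, 2, …
20 April 2009 is 10 days after the start; 10 ÷ 6 = 1 remainder 4; since the remainder is 4, round up to i = 2. First occurrence in the window: #3 on 22 April 2009 (2×6 = 12 days in).
19 May 2009 is 39 days after the start; 39 ÷ 6 = 6 remainder 3. Last occurrence in the window: #7 on 16 May 2009.
Occurrences #3 through #7: 5 in total.

5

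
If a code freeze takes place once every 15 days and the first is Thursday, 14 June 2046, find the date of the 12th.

26 November 2046

The 12th occurrence is 11 intervals after the first: 11 × 15 = 165 days after 14 June 2046.
June has 30 days — 16 days to the end of June leaves 149.
July has 31 days (118 left).
August has 31 days (87 left).
September has 30 days (57 left).
October has 31 days (26 left).
26 days into November → 26 November 2046.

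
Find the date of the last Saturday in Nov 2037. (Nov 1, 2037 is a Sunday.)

Nov 2037 begins on a Sunday, so the first Saturday is Nov 7 (6 days later).
Nov 2037 has 30 days. Adding weeks: 7, 14, 21, 28 — the last one ≤ 30 is the 28th.

Nov 28, 2037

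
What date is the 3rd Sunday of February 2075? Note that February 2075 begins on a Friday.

February 2075 begins on a Friday, so the first Sunday is February 3 (2 days later).
The 3rd Sunday is 2 weeks later: 3 + 14 = 17.

February 17, 2075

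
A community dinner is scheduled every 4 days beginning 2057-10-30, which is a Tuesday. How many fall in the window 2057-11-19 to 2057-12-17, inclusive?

Occurrences land 4·i days after 2057-10-30 for i = 0, 1, 2, …
2057-11-19 is 20 days after the start; 20 ÷ 4 = 5 remainder 0. First occurrence in the window: #6 on 2057-11-19 (5×4 = 20 days in).
2057-12-17 is 48 days after the start; 48 ÷ 4 = 12 remainder 0. Last occurrence in the window: #13 on 2057-12-17.
Occurrences #6 through #13: 8 in total.

8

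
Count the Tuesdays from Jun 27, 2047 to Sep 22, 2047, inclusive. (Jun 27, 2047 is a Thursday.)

Jun 27, 2047 is a Thursday; the first Tuesday on or after it is Jul 2, 2047 (5 days later).
From Jul 2, 2047 to Sep 22, 2047: 29 + 31 + 22 = 82 days (rest of Jul, Aug, Sep).
82 ÷ 7 = 11 full weeks with remainder 5, so 11 more Tuesdays after the first → 12.

12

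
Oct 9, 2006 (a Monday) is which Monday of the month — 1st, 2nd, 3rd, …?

Day 9 falls in week ⌈9/7⌉ of the month.
Days 1–7 hold the 1st Monday, 8–14 the 2nd, 15–21 the 3rd, 22–28 the 4th, 29–31 the 5th.
9 is in the range for the 2nd.

2nd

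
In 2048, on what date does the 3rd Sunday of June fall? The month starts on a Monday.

2048-06-21

June 2048 begins on a Monday, so the first Sunday is June 7 (6 days later).
The 3rd Sunday is 2 weeks later: 7 + 14 = 21.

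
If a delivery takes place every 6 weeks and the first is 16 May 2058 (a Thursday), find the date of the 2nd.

The 2nd occurrence is 1 interval after the first: 1 × 42 = 42 days after 16 May 2058.
May has 31 days — 15 days to the end of May leaves 27.
27 days into June → 27 June 2058.

27 June 2058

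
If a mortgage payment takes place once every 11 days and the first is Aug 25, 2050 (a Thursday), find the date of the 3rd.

The 3rd occurrence is 2 intervals after the first: 2 × 11 = 22 days after Aug 25, 2050.
Aug has 31 days — 6 days to the end of Aug leaves 16.
16 days into Sep → Sep 16, 2050.

Sep 16, 2050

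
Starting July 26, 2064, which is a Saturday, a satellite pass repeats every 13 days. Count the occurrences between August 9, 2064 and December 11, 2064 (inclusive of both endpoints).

Occurrences land 13·i days after July 26, 2064 for i = 0, 1, 2, …
August 9, 2064 is 14 days after the start; 14 ÷ 13 = 1 remainder 1; since the remainder is 1, round up to i = 2. First occurrence in the window: #3 on August 21, 2064 (2×13 = 26 days in).
December 11, 2064 is 138 days after the start; 138 ÷ 13 = 10 remainder 8. Last occurrence in the window: #11 on December 3, 2064.
Occurrences #3 through #11: 9 in total.

9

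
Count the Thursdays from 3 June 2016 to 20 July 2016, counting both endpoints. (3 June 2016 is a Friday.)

3 June 2016 is a Friday; the first Thursday on or after it is 9 June 2016 (6 days later).
From 9 June 2016 to 20 July 2016: 21 + 20 = 41 days (rest of June, July).
41 ÷ 7 = 5 full weeks with remainder 6, so 5 more Thursdays after the first → 6.

6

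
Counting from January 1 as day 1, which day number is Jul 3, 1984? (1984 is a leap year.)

Days in months before Jul: 31 + 29 + 31 + 30 + 31 + 30 = 182.
Plus 3 days into Jul → day 185.

185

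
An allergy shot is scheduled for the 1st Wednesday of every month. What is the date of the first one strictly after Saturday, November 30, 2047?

November 2047 starts on a Friday, so its 1st Wednesday is November 6, 2047 (5 days in).
That is not after November 30, 2047, so look at December 2047.
December 2047 starts on a Sunday, so its 1st Wednesday is December 4, 2047 (3 days in).

December 4, 2047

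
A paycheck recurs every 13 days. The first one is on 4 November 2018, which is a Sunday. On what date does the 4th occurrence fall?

13 December 2018

The 4th occurrence is 3 intervals after the first: 3 × 13 = 39 days after 4 November 2018.
November has 30 days — 26 days to the end of November leaves 13.
13 days into December → 13 December 2018.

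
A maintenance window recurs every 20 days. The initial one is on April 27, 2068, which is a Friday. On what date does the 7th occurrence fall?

August 25, 2068

The 7th occurrence is 6 intervals after the first: 6 × 20 = 120 days after April 27, 2068.
April has 30 days — 3 days to the end of April leaves 117.
May has 31 days (86 left).
June has 30 days (56 left).
July has 31 days (25 left).
25 days into August → August 25, 2068.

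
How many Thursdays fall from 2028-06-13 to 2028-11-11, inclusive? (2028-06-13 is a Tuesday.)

2028-06-13 is a Tuesday; the first Thursday on or after it is 2028-06-15 (2 days later).
From 2028-06-15 to 2028-11-11: 15 + 31 + 31 + 30 + 31 + 11 = 149 days (rest of June, July, August, September, October, November).
149 ÷ 7 = 21 full weeks with remainder 2, so 21 more Thursdays after the first → 22.

22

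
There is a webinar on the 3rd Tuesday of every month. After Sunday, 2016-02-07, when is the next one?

February 2016 starts on a Monday; its first Tuesday is the 2nd, so the 3rd Tuesday is the 16th — 2016-02-16.
2016-02-16 is after 2016-02-07, so that is the next one.

2016-02-16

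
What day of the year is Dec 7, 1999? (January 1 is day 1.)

341

Days in months before Dec: 31 + 28 + 31 + 30 + 31 + 30 + 31 + 31 + 30 + 31 + 30 = 334.
Plus 7 days into Dec → day 341.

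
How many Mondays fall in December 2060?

4

2060-12-01 is a Wednesday; the first Monday on or after it is 2060-12-06 (5 days later).
From 2060-12-06 to 2060-12-31 is 31 − 6 = 25 days.
25 ÷ 7 = 3 full weeks with remainder 4, so 3 more Mondays after the first → 4.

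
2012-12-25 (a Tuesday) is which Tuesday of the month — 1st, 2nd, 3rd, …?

Day 25 falls in week ⌈25/7⌉ of the month.
Days 1–7 hold the 1st Tuesday, 8–14 the 2nd, 15–21 the 3rd, 22–28 the 4th, 29–31 the 5th.
25 is in the range for the 4th.

4th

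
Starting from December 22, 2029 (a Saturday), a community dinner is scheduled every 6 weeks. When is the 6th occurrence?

The 6th occurrence is 5 intervals after the first: 5 × 42 = 210 days after December 22, 2029.
December has 31 days — 9 days to the end of December leaves 201.
January has 31 days (170 left).
February has 28 days (142 left).
March has 31 days (111 left).
April has 30 days (81 left).
May has 31 days (50 left).
June has 30 days (20 left).
20 days into July → July 20, 2030.

July 20, 2030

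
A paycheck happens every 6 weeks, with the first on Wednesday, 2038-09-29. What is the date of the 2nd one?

The 2nd occurrence is 1 interval after the first: 1 × 42 = 42 days after 2038-09-29.
September has 30 days — 1 day to the end of September leaves 41.
October has 31 days (10 left).
10 days into November → 2038-11-10.

2038-11-10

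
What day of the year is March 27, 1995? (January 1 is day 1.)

Days in months before March: 31 + 28 = 59.
Plus 27 days into March → day 86.

86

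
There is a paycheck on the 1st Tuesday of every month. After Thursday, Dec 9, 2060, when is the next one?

Jan 4, 2061

Dec 2060 starts on a Wednesday, so its 1st Tuesday is Dec 7, 2060 (6 days in).
That is not after Dec 9, 2060, so look at Jan 2061.
Jan 2061 starts on a Saturday, so its 1st Tuesday is Jan 4, 2061 (3 days in).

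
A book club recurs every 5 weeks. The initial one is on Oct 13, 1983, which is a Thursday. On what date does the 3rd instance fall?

Dec 22, 1983

The 3rd occurrence is 2 intervals after the first: 2 × 35 = 70 days after Oct 13, 1983.
Oct has 31 days — 18 days to the end of Oct leaves 52.
Nov has 30 days (22 left).
22 days into Dec → Dec 22, 1983.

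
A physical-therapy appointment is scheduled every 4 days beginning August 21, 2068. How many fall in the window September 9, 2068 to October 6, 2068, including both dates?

Occurrences land 4·i days after August 21, 2068 for i = 0, 1, 2, …
September 9, 2068 is 19 days after the start; 19 ÷ 4 = 4 remainder 3; since the remainder is 3, round up to i = 5. First occurrence in the window: #6 on September 10, 2068 (5×4 = 20 days in).
October 6, 2068 is 46 days after the start; 46 ÷ 4 = 11 remainder 2. Last occurrence in the window: #12 on October 4, 2068.
Occurrences #6 through #12: 7 in total.

7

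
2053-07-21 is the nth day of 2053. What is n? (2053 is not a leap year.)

202

Days in months before July: 31 + 28 + 31 + 30 + 31 + 30 = 181.
Plus 21 days into July → day 202.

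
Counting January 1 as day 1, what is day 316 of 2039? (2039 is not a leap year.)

12 November 2039

January has 31 days (316 − 31 = 285 remain).
February has 28 days (285 − 28 = 257 remain).
March has 31 days (257 − 31 = 226 remain).
April has 30 days (226 − 30 = 196 remain).
May has 31 days (196 − 31 = 165 remain).
June has 30 days (165 − 30 = 135 remain).
July has 31 days (135 − 31 = 104 remain).
August has 31 days (104 − 31 = 73 remain).
September has 30 days (73 − 30 = 43 remain).
October has 31 days (43 − 31 = 12 remain).
12 into November → November 12.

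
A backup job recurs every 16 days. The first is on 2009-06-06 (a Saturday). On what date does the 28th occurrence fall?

The 28th occurrence is 27 intervals after the first: 27 × 16 = 432 days after 2009-06-06.
June has 30 days — 24 days to the end of June leaves 408.
From end of June to end of 2009 is 184 days (224 left).
January has 31 days (193 left).
February has 28 days (165 left).
March has 31 days (134 left).
April has 30 days (104 left).
May has 31 days (73 left).
June has 30 days (43 left).
July has 31 days (12 left).
12 days into August → 2010-08-12.

2010-08-12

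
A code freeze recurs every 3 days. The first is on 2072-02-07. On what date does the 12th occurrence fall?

2072-03-11

The 12th occurrence is 11 intervals after the first: 11 × 3 = 33 days after 2072-02-07.
February has 29 days — 22 days to the end of February leaves 11.
11 days into March → 2072-03-11.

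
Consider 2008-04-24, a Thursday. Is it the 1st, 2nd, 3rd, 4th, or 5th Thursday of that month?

Day 24 falls in week ⌈24/7⌉ of the month.
Days 1–7 hold the 1st Thursday, 8–14 the 2nd, 15–21 the 3rd, 22–28 the 4th, 29–31 the 5th.
24 is in the range for the 4th.

4th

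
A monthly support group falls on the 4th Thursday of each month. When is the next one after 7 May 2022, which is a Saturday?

May 2022 starts on a Sunday; its first Thursday is the 5th, so the 4th Thursday is the 26th — 26 May 2022.
26 May 2022 is after 7 May 2022, so that is the next one.

26 May 2022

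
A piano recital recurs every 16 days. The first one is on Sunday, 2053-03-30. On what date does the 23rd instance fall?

2054-03-17

The 23rd occurrence is 22 intervals after the first: 22 × 16 = 352 days after 2053-03-30.
March has 31 days — 1 day to the end of March leaves 351.
April has 30 days (321 left).
May has 31 days (290 left).
June has 30 days (260 left).
July has 31 days (229 left).
August has 31 days (198 left).
September has 30 days (168 left).
October has 31 days (137 left).
November has 30 days (107 left).
December has 31 days (76 left).
January has 31 days (45 left).
February has 28 days (17 left).
17 days into March → 2054-03-17.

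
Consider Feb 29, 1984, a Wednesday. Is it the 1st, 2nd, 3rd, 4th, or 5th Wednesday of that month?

5th

Day 29 falls in week ⌈29/7⌉ of the month.
Days 1–7 hold the 1st Wednesday, 8–14 the 2nd, 15–21 the 3rd, 22–28 the 4th, 29–31 the 5th.
29 is in the range for the 5th.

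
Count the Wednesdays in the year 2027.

January 1, 2027 is a Friday; the first Wednesday on or after it is January 6, 2027 (5 days later).
From January 6, 2027 to December 31, 2027: 25 + 28 + 31 + 30 + 31 + 30 + 31 + 31 + 30 + 31 + 30 + 31 = 359 days (rest of January, February, March, April, May, June, July, August, September, October, November, December).
359 ÷ 7 = 51 full weeks with remainder 2, so 51 more Wednesdays after the first → 52.

52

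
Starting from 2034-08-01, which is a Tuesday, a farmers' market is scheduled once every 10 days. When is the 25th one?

2035-03-29

The 25th occurrence is 24 intervals after the first: 24 × 10 = 240 days after 2034-08-01.
August has 31 days — 30 days to the end of August leaves 210.
September has 30 days (180 left).
October has 31 days (149 left).
November has 30 days (119 left).
December has 31 days (88 left).
January has 31 days (57 left).
February has 28 days (29 left).
29 days into March → 2035-03-29.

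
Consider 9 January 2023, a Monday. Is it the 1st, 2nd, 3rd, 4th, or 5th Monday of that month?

2nd

Day 9 falls in week ⌈9/7⌉ of the month.
Days 1–7 hold the 1st Monday, 8–14 the 2nd, 15–21 the 3rd, 22–28 the 4th, 29–31 the 5th.
9 is in the range for the 2nd.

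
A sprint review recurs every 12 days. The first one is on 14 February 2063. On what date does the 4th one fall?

The 4th occurrence is 3 intervals after the first: 3 × 12 = 36 days after 14 February 2063.
February has 28 days — 14 days to the end of February leaves 22.
22 days into March → 22 March 2063.

22 March 2063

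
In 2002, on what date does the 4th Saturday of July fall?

July 2002 begins on a Monday, so the first Saturday is July 6 (5 days later).
The 4th Saturday is 3 weeks later: 6 + 21 = 27.

July 27, 2002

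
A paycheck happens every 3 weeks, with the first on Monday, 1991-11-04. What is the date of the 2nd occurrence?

The 2nd occurrence is 1 interval after the first: 1 × 21 = 21 days after 1991-11-04.
21 days later is 1991-11-25.

1991-11-25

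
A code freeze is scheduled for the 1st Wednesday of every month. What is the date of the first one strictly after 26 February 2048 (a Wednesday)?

February 2048 starts on a Saturday, so its 1st Wednesday is 5 February 2048 (4 days in).
That is not after 26 February 2048, so look at March 2048.
March 2048 starts on a Sunday, so its 1st Wednesday is 4 March 2048 (3 days in).

4 March 2048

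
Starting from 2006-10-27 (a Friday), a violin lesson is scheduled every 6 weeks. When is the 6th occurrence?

The 6th occurrence is 5 intervals after the first: 5 × 42 = 210 days after 2006-10-27.
October has 31 days — 4 days to the end of October leaves 206.
November has 30 days (176 left).
December has 31 days (145 left).
January has 31 days (114 left).
February has 28 days (86 left).
March has 31 days (55 left).
April has 30 days (25 left).
25 days into May → 2007-05-25.

2007-05-25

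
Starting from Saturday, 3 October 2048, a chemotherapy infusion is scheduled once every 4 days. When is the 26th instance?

11 January 2049

The 26th occurrence is 25 intervals after the first: 25 × 4 = 100 days after 3 October 2048.
October has 31 days — 28 days to the end of October leaves 72.
November has 30 days (42 left).
December has 31 days (11 left).
11 days into January → 11 January 2049.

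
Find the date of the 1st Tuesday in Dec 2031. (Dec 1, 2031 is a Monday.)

Dec 2031 begins on a Monday, so the first Tuesday is Dec 2 (1 day later).

Dec 2, 2031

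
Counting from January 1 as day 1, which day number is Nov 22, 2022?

Days in months before Nov: 31 + 28 + 31 + 30 + 31 + 30 + 31 + 31 + 30 + 31 = 304.
Plus 22 days into Nov → day 326.

326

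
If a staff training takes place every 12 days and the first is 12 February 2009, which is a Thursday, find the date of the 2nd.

24 February 2009

The 2nd occurrence is 1 interval after the first: 1 × 12 = 12 days after 12 February 2009.
12 days later is 24 February 2009.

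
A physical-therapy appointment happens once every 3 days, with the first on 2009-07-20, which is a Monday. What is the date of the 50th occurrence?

2009-12-14

The 50th occurrence is 49 intervals after the first: 49 × 3 = 147 days after 2009-07-20.
July has 31 days — 11 days to the end of July leaves 136.
August has 31 days (105 left).
September has 30 days (75 left).
October has 31 days (44 left).
November has 30 days (14 left).
14 days into December → 2009-12-14.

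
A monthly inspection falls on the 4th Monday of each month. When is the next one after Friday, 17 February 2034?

February 2034 starts on a Wednesday; its first Monday is the 6th, so the 4th Monday is the 27th — 27 February 2034.
27 February 2034 is after 17 February 2034, so that is the next one.

27 February 2034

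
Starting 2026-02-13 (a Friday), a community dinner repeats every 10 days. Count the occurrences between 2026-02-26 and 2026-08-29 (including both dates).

Occurrences land 10·i days after 2026-02-13 for i = 0, 1, 2, …
2026-02-26 is 13 days after the start; 13 ÷ 10 = 1 remainder 3; since the remainder is 3, round up to i = 2. First occurrence in the window: #3 on 2026-03-05 (2×10 = 20 days in).
2026-08-29 is 197 days after the start; 197 ÷ 10 = 19 remainder 7. Last occurrence in the window: #20 on 2026-08-22.
Occurrences #3 through #20: 18 in total.

18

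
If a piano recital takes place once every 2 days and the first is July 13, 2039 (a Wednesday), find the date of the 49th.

October 17, 2039

The 49th occurrence is 48 intervals after the first: 48 × 2 = 96 days after July 13, 2039.
July has 31 days — 18 days to the end of July leaves 78.
August has 31 days (47 left).
September has 30 days (17 left).
17 days into October → October 17, 2039.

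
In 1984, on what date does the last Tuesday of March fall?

The first Tuesday of March 1984 is March 6.
March 1984 has 31 days. Adding weeks: 6, 13, 20, 27 — the last one ≤ 31 is the 27th.

1984-03-27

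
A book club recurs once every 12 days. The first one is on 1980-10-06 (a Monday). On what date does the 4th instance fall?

The 4th occurrence is 3 intervals after the first: 3 × 12 = 36 days after 1980-10-06.
October has 31 days — 25 days to the end of October leaves 11.
11 days into November → 1980-11-11.

1980-11-11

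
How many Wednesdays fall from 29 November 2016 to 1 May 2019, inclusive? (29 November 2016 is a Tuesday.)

29 November 2016 is a Tuesday; the first Wednesday on or after it is 30 November 2016 (1 day later).
From 30 November 2016 to 1 May 2019: 31 + 365 + 365 + 121 = 882 days (rest of 2016, 2017, 2018, to 1 May 2019 in 2019).
882 ÷ 7 = 126 full weeks with remainder 0, so 126 more Wednesdays after the first → 127.

127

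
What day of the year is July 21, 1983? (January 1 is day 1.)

Days in months before July: 31 + 28 + 31 + 30 + 31 + 30 = 181.
Plus 21 days into July → day 202.

202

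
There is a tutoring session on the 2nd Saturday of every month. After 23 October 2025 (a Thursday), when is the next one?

8 November 2025

October 2025 starts on a Wednesday; its first Saturday is the 4th, so the 2nd Saturday is the 11th — 11 October 2025.
That is not after 23 October 2025, so look at November 2025.
November 2025 starts on a Saturday; its first Saturday is the 1st, so the 2nd Saturday is the 8th — 8 November 2025.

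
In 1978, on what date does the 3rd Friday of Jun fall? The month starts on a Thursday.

Jun 1978 begins on a Thursday, so the first Friday is Jun 2 (1 day later).
The 3rd Friday is 2 weeks later: 2 + 14 = 16.

Jun 16, 1978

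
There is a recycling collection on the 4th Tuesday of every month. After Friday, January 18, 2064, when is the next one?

January 2064 starts on a Tuesday; its first Tuesday is the 1st, so the 4th Tuesday is the 22nd — January 22, 2064.
January 22, 2064 is after January 18, 2064, so that is the next one.

January 22, 2064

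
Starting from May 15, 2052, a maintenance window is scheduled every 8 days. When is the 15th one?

September 4, 2052

The 15th occurrence is 14 intervals after the first: 14 × 8 = 112 days after May 15, 2052.
May has 31 days — 16 days to the end of May leaves 96.
June has 30 days (66 left).
July has 31 days (35 left).
August has 31 days (4 left).
4 days into September → September 4, 2052.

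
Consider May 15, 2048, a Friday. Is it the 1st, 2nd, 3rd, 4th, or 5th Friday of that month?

3rd

Day 15 falls in week ⌈15/7⌉ of the month.
Days 1–7 hold the 1st Friday, 8–14 the 2nd, 15–21 the 3rd, 22–28 the 4th, 29–31 the 5th.
15 is in the range for the 3rd.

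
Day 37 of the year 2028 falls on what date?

Feb 6, 2028

Jan has 31 days (37 − 31 = 6 remain).
6 into Feb → Feb 6.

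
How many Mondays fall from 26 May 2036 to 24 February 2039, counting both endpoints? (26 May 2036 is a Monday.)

144

26 May 2036 is a Monday; the first Monday on or after it is 26 May 2036.
From 26 May 2036 to 24 February 2039: 219 + 365 + 365 + 55 = 1004 days (rest of 2036, 2037, 2038, to 24 February 2039 in 2039).
1004 ÷ 7 = 143 full weeks with remainder 3, so 143 more Mondays after the first → 144.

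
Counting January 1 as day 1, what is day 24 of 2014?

24 into Jan → Jan 24.

Jan 24, 2014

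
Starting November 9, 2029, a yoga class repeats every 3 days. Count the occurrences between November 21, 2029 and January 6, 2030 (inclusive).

Occurrences land 3·i days after November 9, 2029 for i = 0, 1, 2, …
November 21, 2029 is 12 days after the start; 12 ÷ 3 = 4 remainder 0. First occurrence in the window: #5 on November 21, 2029 (4×3 = 12 days in).
January 6, 2030 is 58 days after the start; 58 ÷ 3 = 19 remainder 1. Last occurrence in the window: #20 on January 5, 2030.
Occurrences #5 through #20: 16 in total.

16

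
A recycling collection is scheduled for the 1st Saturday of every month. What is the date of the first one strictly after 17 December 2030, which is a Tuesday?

December 2030 starts on a Sunday, so its 1st Saturday is 7 December 2030 (6 days in).
That is not after 17 December 2030, so look at January 2031.
January 2031 starts on a Wednesday, so its 1st Saturday is 4 January 2031 (3 days in).

4 January 2031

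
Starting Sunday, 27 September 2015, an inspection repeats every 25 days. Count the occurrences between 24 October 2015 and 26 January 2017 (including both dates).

18

Occurrences land 25·i days after 27 September 2015 for i = 0, 1, 2, …
24 October 2015 is 27 days after the start; 27 ÷ 25 = 1 remainder 2; since the remainder is 2, round up to i = 2. First occurrence in the window: #3 on 16 November 2015 (2×25 = 50 days in).
26 January 2017 is 487 days after the start; 487 ÷ 25 = 19 remainder 12. Last occurrence in the window: #20 on 14 January 2017.
Occurrences #3 through #20: 18 in total.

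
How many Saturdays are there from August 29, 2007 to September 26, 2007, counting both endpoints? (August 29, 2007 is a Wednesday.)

4

August 29, 2007 is a Wednesday; the first Saturday on or after it is September 1, 2007 (3 days later).
From September 1, 2007 to September 26, 2007 is 26 − 1 = 25 days.
25 ÷ 7 = 3 full weeks with remainder 4, so 3 more Saturdays after the first → 4.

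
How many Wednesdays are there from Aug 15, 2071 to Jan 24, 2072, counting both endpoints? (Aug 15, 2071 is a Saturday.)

23

Aug 15, 2071 is a Saturday; the first Wednesday on or after it is Aug 19, 2071 (4 days later).
From Aug 19, 2071 to Jan 24, 2072: 12 + 30 + 31 + 30 + 31 + 24 = 158 days (rest of Aug, Sep, Oct, Nov, Dec, Jan).
158 ÷ 7 = 22 full weeks with remainder 4, so 22 more Wednesdays after the first → 23.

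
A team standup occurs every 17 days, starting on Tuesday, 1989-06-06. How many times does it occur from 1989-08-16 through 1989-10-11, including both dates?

3

Occurrences land 17·i days after 1989-06-06 for i = 0, 1, 2, …
1989-08-16 is 71 days after the start; 71 ÷ 17 = 4 remainder 3; since the remainder is 3, round up to i = 5. First occurrence in the window: #6 on 1989-08-30 (5×17 = 85 days in).
1989-10-11 is 127 days after the start; 127 ÷ 17 = 7 remainder 8. Last occurrence in the window: #8 on 1989-10-03.
Occurrences #6 through #8: 3 in total.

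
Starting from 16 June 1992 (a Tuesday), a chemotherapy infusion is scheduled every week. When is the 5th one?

The 5th occurrence is 4 intervals after the first: 4 × 7 = 28 days after 16 June 1992.
June has 30 days — 14 days to the end of June leaves 14.
14 days into July → 14 July 1992.

14 July 1992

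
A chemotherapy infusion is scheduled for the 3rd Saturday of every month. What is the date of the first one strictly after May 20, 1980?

May 1980 starts on a Thursday; its first Saturday is the 3rd, so the 3rd Saturday is the 17th — May 17, 1980.
That is not after May 20, 1980, so look at Jun 1980.
Jun 1980 starts on a Sunday; its first Saturday is the 7th, so the 3rd Saturday is the 21st — Jun 21, 1980.

Jun 21, 1980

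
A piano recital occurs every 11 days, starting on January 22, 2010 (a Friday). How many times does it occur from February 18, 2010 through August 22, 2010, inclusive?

17

Occurrences land 11·i days after January 22, 2010 for i = 0, 1, 2, …
February 18, 2010 is 27 days after the start; 27 ÷ 11 = 2 remainder 5; since the remainder is 5, round up to i = 3. First occurrence in the window: #4 on February 24, 2010 (3×11 = 33 days in).
August 22, 2010 is 212 days after the start; 212 ÷ 11 = 19 remainder 3. Last occurrence in the window: #20 on August 19, 2010.
Occurrences #4 through #20: 17 in total.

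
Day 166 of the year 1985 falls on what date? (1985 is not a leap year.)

January has 31 days (166 − 31 = 135 remain).
February has 28 days (135 − 28 = 107 remain).
March has 31 days (107 − 31 = 76 remain).
April has 30 days (76 − 30 = 46 remain).
May has 31 days (46 − 31 = 15 remain).
15 into June → June 15.

1985-06-15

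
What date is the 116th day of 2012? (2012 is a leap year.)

Apr 25, 2012

Jan has 31 days (116 − 31 = 85 remain).
Feb has 29 days (85 − 29 = 56 remain).
Mar has 31 days (56 − 31 = 25 remain).
25 into Apr → Apr 25.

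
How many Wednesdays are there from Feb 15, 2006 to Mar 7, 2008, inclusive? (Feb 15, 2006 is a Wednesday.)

Feb 15, 2006 is a Wednesday; the first Wednesday on or after it is Feb 15, 2006.
From Feb 15, 2006 to Mar 7, 2008: 319 + 365 + 67 = 751 days (rest of 2006, 2007, to Mar 7, 2008 in 2008).
751 ÷ 7 = 107 full weeks with remainder 2, so 107 more Wednesdays after the first → 108.

108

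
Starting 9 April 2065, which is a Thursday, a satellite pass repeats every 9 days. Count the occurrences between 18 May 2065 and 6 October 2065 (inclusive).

Occurrences land 9·i days after 9 April 2065 for i = 0, 1, 2, …
18 May 2065 is 39 days after the start; 39 ÷ 9 = 4 remainder 3; since the remainder is 3, round up to i = 5. First occurrence in the window: #6 on 24 May 2065 (5×9 = 45 days in).
6 October 2065 is 180 days after the start; 180 ÷ 9 = 20 remainder 0. Last occurrence in the window: #21 on 6 October 2065.
Occurrences #6 through #21: 16 in total.

16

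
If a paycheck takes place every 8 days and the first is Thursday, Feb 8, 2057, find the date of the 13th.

May 15, 2057

The 13th occurrence is 12 intervals after the first: 12 × 8 = 96 days after Feb 8, 2057.
Feb has 28 days — 20 days to the end of Feb leaves 76.
Mar has 31 days (45 left).
Apr has 30 days (15 left).
15 days into May → May 15, 2057.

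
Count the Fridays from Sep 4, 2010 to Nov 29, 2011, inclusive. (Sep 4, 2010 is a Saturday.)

64

Sep 4, 2010 is a Saturday; the first Friday on or after it is Sep 10, 2010 (6 days later).
From Sep 10, 2010 to Nov 29, 2011: 112 + 333 = 445 days (rest of 2010, to Nov 29, 2011 in 2011).
445 ÷ 7 = 63 full weeks with remainder 4, so 63 more Fridays after the first → 64.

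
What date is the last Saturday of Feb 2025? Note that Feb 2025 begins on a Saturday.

Feb 22, 2025

Feb 2025 begins on a Saturday, so the first Saturday is Feb 1.
Feb 2025 has 28 days. Adding weeks: 1, 8, 15, 22 — the last one ≤ 28 is the 22nd.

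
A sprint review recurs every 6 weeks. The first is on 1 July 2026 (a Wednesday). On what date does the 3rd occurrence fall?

23 September 2026

The 3rd occurrence is 2 intervals after the first: 2 × 42 = 84 days after 1 July 2026.
July has 31 days — 30 days to the end of July leaves 54.
August has 31 days (23 left).
23 days into September → 23 September 2026.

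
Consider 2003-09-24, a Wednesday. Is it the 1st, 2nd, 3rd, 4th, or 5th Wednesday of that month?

4th

Day 24 falls in week ⌈24/7⌉ of the month.
Days 1–7 hold the 1st Wednesday, 8–14 the 2nd, 15–21 the 3rd, 22–28 the 4th, 29–31 the 5th.
24 is in the range for the 4th.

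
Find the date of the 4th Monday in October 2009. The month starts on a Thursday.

October 26, 2009

October 2009 begins on a Thursday, so the first Monday is October 5 (4 days later).
The 4th Monday is 3 weeks later: 5 + 21 = 26.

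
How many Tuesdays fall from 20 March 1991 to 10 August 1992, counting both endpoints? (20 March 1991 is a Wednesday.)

72

20 March 1991 is a Wednesday; the first Tuesday on or after it is 26 March 1991 (6 days later).
From 26 March 1991 to 10 August 1992: 280 + 223 = 503 days (rest of 1991, to 10 August 1992 in 1992).
503 ÷ 7 = 71 full weeks with remainder 6, so 71 more Tuesdays after the first → 72.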